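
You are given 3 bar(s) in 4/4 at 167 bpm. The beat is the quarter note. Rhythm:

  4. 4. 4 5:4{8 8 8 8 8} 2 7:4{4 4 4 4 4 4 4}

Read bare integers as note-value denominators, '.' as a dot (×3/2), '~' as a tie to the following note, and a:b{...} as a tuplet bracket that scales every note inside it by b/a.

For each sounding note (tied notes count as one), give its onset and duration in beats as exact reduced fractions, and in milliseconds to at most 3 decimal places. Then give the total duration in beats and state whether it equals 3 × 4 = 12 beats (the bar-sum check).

1) 0.0ms=0b +538.922ms=3/2b
2) 538.922ms=3/2b +538.922ms=3/2b
3) 1077.844ms=3b +359.281ms=1b
4) 1437.126ms=4b +143.713ms=2/5b
5) 1580.838ms=22/5b +143.713ms=2/5b
6) 1724.551ms=24/5b +143.713ms=2/5b
7) 1868.263ms=26/5b +143.713ms=2/5b
8) 2011.976ms=28/5b +143.713ms=2/5b
9) 2155.689ms=6b +718.563ms=2b
10) 2874.251ms=8b +205.304ms=4/7b
11) 3079.555ms=60/7b +205.304ms=4/7b
12) 3284.859ms=64/7b +205.304ms=4/7b
13) 3490.163ms=68/7b +205.304ms=4/7b
14) 3695.466ms=72/7b +205.304ms=4/7b
15) 3900.77ms=76/7b +205.304ms=4/7b
16) 4106.074ms=80/7b +205.304ms=4/7b
Σ=12b of 12 (167bpm 4/4) — PASS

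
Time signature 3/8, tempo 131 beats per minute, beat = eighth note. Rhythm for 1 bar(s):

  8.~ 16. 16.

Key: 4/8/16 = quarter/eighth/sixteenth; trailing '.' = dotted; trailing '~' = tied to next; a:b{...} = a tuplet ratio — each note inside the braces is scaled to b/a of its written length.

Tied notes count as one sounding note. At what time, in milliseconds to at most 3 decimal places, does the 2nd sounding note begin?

1. 0.0ms @ 0 + 1030.534ms (9/4)
2. 1030.534ms @ 9/4 + 343.511ms (3/4)

note 2 onset = 9/4b = 1030.534ms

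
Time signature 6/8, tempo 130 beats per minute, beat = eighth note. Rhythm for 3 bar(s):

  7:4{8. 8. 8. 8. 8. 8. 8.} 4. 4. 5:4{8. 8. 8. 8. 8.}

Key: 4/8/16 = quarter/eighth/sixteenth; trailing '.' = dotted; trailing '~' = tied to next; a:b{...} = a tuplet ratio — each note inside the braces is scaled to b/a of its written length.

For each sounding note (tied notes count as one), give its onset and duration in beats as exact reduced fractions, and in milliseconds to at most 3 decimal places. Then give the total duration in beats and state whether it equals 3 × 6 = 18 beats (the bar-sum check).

1) 0.0ms=0b +395.604ms=6/7b
2) 395.604ms=6/7b +395.604ms=6/7b
3) 791.209ms=12/7b +395.604ms=6/7b
4) 1186.813ms=18/7b +395.604ms=6/7b
5) 1582.418ms=24/7b +395.604ms=6/7b
6) 1978.022ms=30/7b +395.604ms=6/7b
7) 2373.626ms=36/7b +395.604ms=6/7b
8) 2769.231ms=6b +1384.615ms=3b
9) 4153.846ms=9b +1384.615ms=3b
10) 5538.462ms=12b +553.846ms=6/5b
11) 6092.308ms=66/5b +553.846ms=6/5b
12) 6646.154ms=72/5b +553.846ms=6/5b
13) 7200.0ms=78/5b +553.846ms=6/5b
14) 7753.846ms=84/5b +553.846ms=6/5b
Σ=18b of 18 (130bpm 6/8) — PASS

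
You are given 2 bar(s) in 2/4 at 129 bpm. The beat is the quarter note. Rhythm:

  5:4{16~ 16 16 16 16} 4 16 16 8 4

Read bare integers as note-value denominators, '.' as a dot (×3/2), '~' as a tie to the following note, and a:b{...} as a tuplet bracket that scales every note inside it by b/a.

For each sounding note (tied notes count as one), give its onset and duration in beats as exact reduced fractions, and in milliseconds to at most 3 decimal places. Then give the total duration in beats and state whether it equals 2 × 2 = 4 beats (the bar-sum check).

1) 0.0ms=0b +186.047ms=2/5b
2) 186.047ms=2/5b +93.023ms=1/5b
3) 279.07ms=3/5b +93.023ms=1/5b
4) 372.093ms=4/5b +93.023ms=1/5b
5) 465.116ms=1b +465.116ms=1b
6) 930.233ms=2b +116.279ms=1/4b
7) 1046.512ms=9/4b +116.279ms=1/4b
8) 1162.791ms=5/2b +232.558ms=1/2b
9) 1395.349ms=3b +465.116ms=1b
Σ=4b of 4 (129bpm 2/4) — PASS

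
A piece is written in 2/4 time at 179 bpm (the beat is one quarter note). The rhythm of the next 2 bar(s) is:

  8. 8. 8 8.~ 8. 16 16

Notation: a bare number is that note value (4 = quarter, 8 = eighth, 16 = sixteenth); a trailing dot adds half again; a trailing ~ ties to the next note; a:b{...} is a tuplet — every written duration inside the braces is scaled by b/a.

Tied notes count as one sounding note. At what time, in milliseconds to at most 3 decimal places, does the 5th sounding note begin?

note 5 onset = 7/2b = 1173.184ms

1. 0.0ms @ 0 + 251.397ms (3/4)
2. 251.397ms @ 3/4 + 251.397ms (3/4)
3. 502.793ms @ 3/2 + 167.598ms (1/2)
4. 670.391ms @ 2 + 502.793ms (3/2)
5. 1173.184ms @ 7/2 + 83.799ms (1/4)
6. 1256.983ms @ 15/4 + 83.799ms (1/4)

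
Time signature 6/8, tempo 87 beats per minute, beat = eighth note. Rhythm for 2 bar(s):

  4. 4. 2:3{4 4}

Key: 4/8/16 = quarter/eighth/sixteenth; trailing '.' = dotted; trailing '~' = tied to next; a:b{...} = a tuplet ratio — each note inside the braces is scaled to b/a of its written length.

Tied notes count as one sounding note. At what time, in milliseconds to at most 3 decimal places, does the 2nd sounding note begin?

1. 0.0ms @ 0 + 2068.966ms (3)
2. 2068.966ms @ 3 + 2068.966ms (3)
3. 4137.931ms @ 6 + 2068.966ms (3)
4. 6206.897ms @ 9 + 2068.966ms (3)

note 2 onset = 3b = 2068.966ms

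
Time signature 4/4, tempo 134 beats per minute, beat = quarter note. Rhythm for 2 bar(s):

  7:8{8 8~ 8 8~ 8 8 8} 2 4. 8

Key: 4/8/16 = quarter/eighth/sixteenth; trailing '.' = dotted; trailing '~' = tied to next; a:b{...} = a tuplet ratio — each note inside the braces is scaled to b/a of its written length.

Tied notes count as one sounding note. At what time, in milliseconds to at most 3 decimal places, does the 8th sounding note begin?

1. 0.0ms @ 0 + 255.864ms (4/7)
2. 255.864ms @ 4/7 + 511.727ms (8/7)
3. 767.591ms @ 12/7 + 511.727ms (8/7)
4. 1279.318ms @ 20/7 + 255.864ms (4/7)
5. 1535.181ms @ 24/7 + 255.864ms (4/7)
6. 1791.045ms @ 4 + 895.522ms (2)
7. 2686.567ms @ 6 + 671.642ms (3/2)
8. 3358.209ms @ 15/2 + 223.881ms (1/2)

note 8 onset = 15/2b = 3358.209ms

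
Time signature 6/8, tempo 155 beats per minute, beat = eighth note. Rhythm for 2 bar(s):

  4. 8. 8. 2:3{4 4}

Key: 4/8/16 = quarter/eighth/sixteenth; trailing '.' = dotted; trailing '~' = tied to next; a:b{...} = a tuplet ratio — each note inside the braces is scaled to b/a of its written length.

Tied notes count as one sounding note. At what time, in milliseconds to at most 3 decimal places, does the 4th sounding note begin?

note 4 onset = 6b = 2322.581ms

1. 0.0ms @ 0 + 1161.29ms (3)
2. 1161.29ms @ 3 + 580.645ms (3/2)
3. 1741.935ms @ 9/2 + 580.645ms (3/2)
4. 2322.581ms @ 6 + 1161.29ms (3)
5. 3483.871ms @ 9 + 1161.29ms (3)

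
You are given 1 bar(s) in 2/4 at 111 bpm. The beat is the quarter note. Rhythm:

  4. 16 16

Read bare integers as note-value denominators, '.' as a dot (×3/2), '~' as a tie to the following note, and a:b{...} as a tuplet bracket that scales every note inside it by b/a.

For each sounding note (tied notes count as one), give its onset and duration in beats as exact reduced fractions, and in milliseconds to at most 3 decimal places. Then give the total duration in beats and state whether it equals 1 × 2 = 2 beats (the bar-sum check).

1) 0.0ms=0b +810.811ms=3/2b
2) 810.811ms=3/2b +135.135ms=1/4b
3) 945.946ms=7/4b +135.135ms=1/4b
Σ=2b of 2 (111bpm 2/4) — PASS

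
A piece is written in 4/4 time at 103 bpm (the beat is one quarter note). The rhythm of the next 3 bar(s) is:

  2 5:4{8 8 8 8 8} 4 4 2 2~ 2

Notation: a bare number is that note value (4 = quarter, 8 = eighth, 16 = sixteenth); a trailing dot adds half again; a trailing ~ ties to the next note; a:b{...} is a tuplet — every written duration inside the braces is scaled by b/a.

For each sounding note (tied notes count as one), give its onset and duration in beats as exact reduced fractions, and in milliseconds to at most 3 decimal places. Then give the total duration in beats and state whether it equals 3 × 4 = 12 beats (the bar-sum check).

1) 0.0ms=0b +1165.049ms=2b
2) 1165.049ms=2b +233.01ms=2/5b
3) 1398.058ms=12/5b +233.01ms=2/5b
4) 1631.068ms=14/5b +233.01ms=2/5b
5) 1864.078ms=16/5b +233.01ms=2/5b
6) 2097.087ms=18/5b +233.01ms=2/5b
7) 2330.097ms=4b +582.524ms=1b
8) 2912.621ms=5b +582.524ms=1b
9) 3495.146ms=6b +1165.049ms=2b
10) 4660.194ms=8b +2330.097ms=4b
Σ=12b of 12 (103bpm 4/4) — PASS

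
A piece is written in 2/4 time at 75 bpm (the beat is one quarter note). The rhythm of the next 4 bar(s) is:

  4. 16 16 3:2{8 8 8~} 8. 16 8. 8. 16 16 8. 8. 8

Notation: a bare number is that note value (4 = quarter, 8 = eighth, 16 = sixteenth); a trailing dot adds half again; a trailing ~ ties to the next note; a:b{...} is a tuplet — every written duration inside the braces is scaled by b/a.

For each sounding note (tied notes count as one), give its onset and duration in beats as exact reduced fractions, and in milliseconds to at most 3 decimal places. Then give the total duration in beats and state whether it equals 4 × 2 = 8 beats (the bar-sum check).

1) 0.0ms=0b +1200.0ms=3/2b
2) 1200.0ms=3/2b +200.0ms=1/4b
3) 1400.0ms=7/4b +200.0ms=1/4b
4) 1600.0ms=2b +266.667ms=1/3b
5) 1866.667ms=7/3b +266.667ms=1/3b
6) 2133.333ms=8/3b +866.667ms=13/12b
7) 3000.0ms=15/4b +200.0ms=1/4b
8) 3200.0ms=4b +600.0ms=3/4b
9) 3800.0ms=19/4b +600.0ms=3/4b
10) 4400.0ms=11/2b +200.0ms=1/4b
11) 4600.0ms=23/4b +200.0ms=1/4b
12) 4800.0ms=6b +600.0ms=3/4b
13) 5400.0ms=27/4b +600.0ms=3/4b
14) 6000.0ms=15/2b +400.0ms=1/2b
Σ=8b of 8 (75bpm 2/4) — PASS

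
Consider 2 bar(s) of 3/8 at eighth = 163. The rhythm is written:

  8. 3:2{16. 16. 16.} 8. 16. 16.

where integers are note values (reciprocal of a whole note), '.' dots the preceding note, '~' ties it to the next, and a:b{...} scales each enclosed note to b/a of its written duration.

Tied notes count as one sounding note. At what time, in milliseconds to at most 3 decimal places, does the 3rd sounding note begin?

1. 0.0ms @ 0 + 552.147ms (3/2)
2. 552.147ms @ 3/2 + 184.049ms (1/2)
3. 736.196ms @ 2 + 184.049ms (1/2)
4. 920.245ms @ 5/2 + 184.049ms (1/2)
5. 1104.294ms @ 3 + 552.147ms (3/2)
6. 1656.442ms @ 9/2 + 276.074ms (3/4)
7. 1932.515ms @ 21/4 + 276.074ms (3/4)

note 3 onset = 2b = 736.196ms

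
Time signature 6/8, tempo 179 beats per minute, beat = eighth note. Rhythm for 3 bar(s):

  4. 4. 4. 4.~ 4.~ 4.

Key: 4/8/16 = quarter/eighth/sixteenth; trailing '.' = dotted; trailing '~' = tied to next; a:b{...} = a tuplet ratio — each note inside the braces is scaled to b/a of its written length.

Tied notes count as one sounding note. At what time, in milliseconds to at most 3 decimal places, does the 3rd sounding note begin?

note 3 onset = 6b = 2011.173ms

1. 0.0ms @ 0 + 1005.587ms (3)
2. 1005.587ms @ 3 + 1005.587ms (3)
3. 2011.173ms @ 6 + 1005.587ms (3)
4. 3016.76ms @ 9 + 3016.76ms (9)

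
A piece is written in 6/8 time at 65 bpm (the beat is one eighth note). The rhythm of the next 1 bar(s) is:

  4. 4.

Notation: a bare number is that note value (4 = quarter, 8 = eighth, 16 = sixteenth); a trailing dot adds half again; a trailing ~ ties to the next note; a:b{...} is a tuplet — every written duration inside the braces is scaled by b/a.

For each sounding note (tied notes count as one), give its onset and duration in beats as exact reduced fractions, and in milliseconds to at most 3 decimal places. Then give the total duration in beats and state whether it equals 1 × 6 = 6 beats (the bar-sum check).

1) 0.0ms=0b +2769.231ms=3b
2) 2769.231ms=3b +2769.231ms=3b
Σ=6b of 6 (65bpm 6/8) — PASS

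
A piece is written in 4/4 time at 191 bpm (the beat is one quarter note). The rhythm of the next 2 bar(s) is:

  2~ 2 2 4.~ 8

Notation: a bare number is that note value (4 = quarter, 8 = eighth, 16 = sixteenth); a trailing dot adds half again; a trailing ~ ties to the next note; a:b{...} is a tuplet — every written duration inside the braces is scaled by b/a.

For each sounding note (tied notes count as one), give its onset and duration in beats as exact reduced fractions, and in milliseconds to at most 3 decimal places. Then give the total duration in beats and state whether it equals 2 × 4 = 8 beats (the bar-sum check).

1) 0.0ms=0b +1256.545ms=4b
2) 1256.545ms=4b +628.272ms=2b
3) 1884.817ms=6b +628.272ms=2b
Σ=8b of 8 (191bpm 4/4) — PASS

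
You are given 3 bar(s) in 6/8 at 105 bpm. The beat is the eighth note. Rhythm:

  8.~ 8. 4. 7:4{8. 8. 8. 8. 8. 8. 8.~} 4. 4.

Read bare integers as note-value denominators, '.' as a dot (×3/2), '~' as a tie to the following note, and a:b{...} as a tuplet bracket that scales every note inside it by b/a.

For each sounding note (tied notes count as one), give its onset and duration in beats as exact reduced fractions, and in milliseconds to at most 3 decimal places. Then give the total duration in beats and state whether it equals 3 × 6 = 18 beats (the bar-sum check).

1) 0.0ms=0b +1714.286ms=3b
2) 1714.286ms=3b +1714.286ms=3b
3) 3428.571ms=6b +489.796ms=6/7b
4) 3918.367ms=48/7b +489.796ms=6/7b
5) 4408.163ms=54/7b +489.796ms=6/7b
6) 4897.959ms=60/7b +489.796ms=6/7b
7) 5387.755ms=66/7b +489.796ms=6/7b
8) 5877.551ms=72/7b +489.796ms=6/7b
9) 6367.347ms=78/7b +2204.082ms=27/7b
10) 8571.429ms=15b +1714.286ms=3b
Σ=18b of 18 (105bpm 6/8) — PASS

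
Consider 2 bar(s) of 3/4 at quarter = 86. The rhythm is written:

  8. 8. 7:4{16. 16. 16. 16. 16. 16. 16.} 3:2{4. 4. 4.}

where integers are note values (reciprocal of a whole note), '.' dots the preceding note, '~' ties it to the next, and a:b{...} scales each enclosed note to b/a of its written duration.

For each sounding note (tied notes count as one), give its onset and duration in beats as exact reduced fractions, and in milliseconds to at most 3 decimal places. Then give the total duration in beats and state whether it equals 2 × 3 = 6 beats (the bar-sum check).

1) 0.0ms=0b +523.256ms=3/4b
2) 523.256ms=3/4b +523.256ms=3/4b
3) 1046.512ms=3/2b +149.502ms=3/14b
4) 1196.013ms=12/7b +149.502ms=3/14b
5) 1345.515ms=27/14b +149.502ms=3/14b
6) 1495.017ms=15/7b +149.502ms=3/14b
7) 1644.518ms=33/14b +149.502ms=3/14b
8) 1794.02ms=18/7b +149.502ms=3/14b
9) 1943.522ms=39/14b +149.502ms=3/14b
10) 2093.023ms=3b +697.674ms=1b
11) 2790.698ms=4b +697.674ms=1b
12) 3488.372ms=5b +697.674ms=1b
Σ=6b of 6 (86bpm 3/4) — PASS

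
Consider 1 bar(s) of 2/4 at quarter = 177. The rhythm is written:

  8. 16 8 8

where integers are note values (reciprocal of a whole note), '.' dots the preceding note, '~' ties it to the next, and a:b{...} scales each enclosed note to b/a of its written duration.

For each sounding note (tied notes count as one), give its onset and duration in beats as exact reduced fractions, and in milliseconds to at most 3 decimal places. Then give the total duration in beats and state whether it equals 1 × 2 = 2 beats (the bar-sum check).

1) 0.0ms=0b +254.237ms=3/4b
2) 254.237ms=3/4b +84.746ms=1/4b
3) 338.983ms=1b +169.492ms=1/2b
4) 508.475ms=3/2b +169.492ms=1/2b
Σ=2b of 2 (177bpm 2/4) — PASS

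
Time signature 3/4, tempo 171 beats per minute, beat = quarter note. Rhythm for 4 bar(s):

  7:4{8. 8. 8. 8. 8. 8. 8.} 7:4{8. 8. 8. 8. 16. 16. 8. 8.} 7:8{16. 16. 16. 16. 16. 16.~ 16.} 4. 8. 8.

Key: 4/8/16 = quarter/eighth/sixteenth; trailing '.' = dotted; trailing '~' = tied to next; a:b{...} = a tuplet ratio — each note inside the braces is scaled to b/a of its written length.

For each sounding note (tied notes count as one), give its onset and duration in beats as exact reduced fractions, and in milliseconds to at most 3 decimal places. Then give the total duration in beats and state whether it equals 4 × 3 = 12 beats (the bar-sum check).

1) 0.0ms=0b +150.376ms=3/7b
2) 150.376ms=3/7b +150.376ms=3/7b
3) 300.752ms=6/7b +150.376ms=3/7b
4) 451.128ms=9/7b +150.376ms=3/7b
5) 601.504ms=12/7b +150.376ms=3/7b
6) 751.88ms=15/7b +150.376ms=3/7b
7) 902.256ms=18/7b +150.376ms=3/7b
8) 1052.632ms=3b +150.376ms=3/7b
9) 1203.008ms=24/7b +150.376ms=3/7b
10) 1353.383ms=27/7b +150.376ms=3/7b
11) 1503.759ms=30/7b +150.376ms=3/7b
12) 1654.135ms=33/7b +75.188ms=3/14b
13) 1729.323ms=69/14b +75.188ms=3/14b
14) 1804.511ms=36/7b +150.376ms=3/7b
15) 1954.887ms=39/7b +150.376ms=3/7b
16) 2105.263ms=6b +150.376ms=3/7b
17) 2255.639ms=45/7b +150.376ms=3/7b
18) 2406.015ms=48/7b +150.376ms=3/7b
19) 2556.391ms=51/7b +150.376ms=3/7b
20) 2706.767ms=54/7b +150.376ms=3/7b
21) 2857.143ms=57/7b +300.752ms=6/7b
22) 3157.895ms=9b +526.316ms=3/2b
23) 3684.211ms=21/2b +263.158ms=3/4b
24) 3947.368ms=45/4b +263.158ms=3/4b
Σ=12b of 12 (171bpm 3/4) — PASS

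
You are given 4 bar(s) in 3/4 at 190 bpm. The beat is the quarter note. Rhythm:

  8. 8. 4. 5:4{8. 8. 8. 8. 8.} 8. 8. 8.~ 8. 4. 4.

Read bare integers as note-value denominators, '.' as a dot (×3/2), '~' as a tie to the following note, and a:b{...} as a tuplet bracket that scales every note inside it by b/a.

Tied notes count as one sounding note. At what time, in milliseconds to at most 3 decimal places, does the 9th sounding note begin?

1. 0.0ms @ 0 + 236.842ms (3/4)
2. 236.842ms @ 3/4 + 236.842ms (3/4)
3. 473.684ms @ 3/2 + 473.684ms (3/2)
4. 947.368ms @ 3 + 189.474ms (3/5)
5. 1136.842ms @ 18/5 + 189.474ms (3/5)
6. 1326.316ms @ 21/5 + 189.474ms (3/5)
7. 1515.789ms @ 24/5 + 189.474ms (3/5)
8. 1705.263ms @ 27/5 + 189.474ms (3/5)
9. 1894.737ms @ 6 + 236.842ms (3/4)
10. 2131.579ms @ 27/4 + 236.842ms (3/4)
11. 2368.421ms @ 15/2 + 473.684ms (3/2)
12. 2842.105ms @ 9 + 473.684ms (3/2)
13. 3315.789ms @ 21/2 + 473.684ms (3/2)

note 9 onset = 6b = 1894.737ms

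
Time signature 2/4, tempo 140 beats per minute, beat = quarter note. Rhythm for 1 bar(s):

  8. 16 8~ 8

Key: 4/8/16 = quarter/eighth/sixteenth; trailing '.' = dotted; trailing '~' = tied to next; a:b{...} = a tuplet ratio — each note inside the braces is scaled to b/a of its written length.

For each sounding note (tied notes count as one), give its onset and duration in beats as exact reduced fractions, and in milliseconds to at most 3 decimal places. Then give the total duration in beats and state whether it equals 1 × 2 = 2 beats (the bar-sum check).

1) 0.0ms=0b +321.429ms=3/4b
2) 321.429ms=3/4b +107.143ms=1/4b
3) 428.571ms=1b +428.571ms=1b
Σ=2b of 2 (140bpm 2/4) — PASS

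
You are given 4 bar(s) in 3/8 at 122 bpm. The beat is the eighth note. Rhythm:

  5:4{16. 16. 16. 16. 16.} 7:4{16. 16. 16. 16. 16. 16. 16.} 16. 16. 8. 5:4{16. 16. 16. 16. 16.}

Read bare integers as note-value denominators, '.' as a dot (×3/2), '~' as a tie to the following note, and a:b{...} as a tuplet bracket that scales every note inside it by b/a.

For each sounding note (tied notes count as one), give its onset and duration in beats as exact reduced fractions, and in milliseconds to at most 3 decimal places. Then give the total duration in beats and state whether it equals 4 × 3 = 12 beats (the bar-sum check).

1) 0.0ms=0b +295.082ms=3/5b
2) 295.082ms=3/5b +295.082ms=3/5b
3) 590.164ms=6/5b +295.082ms=3/5b
4) 885.246ms=9/5b +295.082ms=3/5b
5) 1180.328ms=12/5b +295.082ms=3/5b
6) 1475.41ms=3b +210.773ms=3/7b
7) 1686.183ms=24/7b +210.773ms=3/7b
8) 1896.956ms=27/7b +210.773ms=3/7b
9) 2107.728ms=30/7b +210.773ms=3/7b
10) 2318.501ms=33/7b +210.773ms=3/7b
11) 2529.274ms=36/7b +210.773ms=3/7b
12) 2740.047ms=39/7b +210.773ms=3/7b
13) 2950.82ms=6b +368.852ms=3/4b
14) 3319.672ms=27/4b +368.852ms=3/4b
15) 3688.525ms=15/2b +737.705ms=3/2b
16) 4426.23ms=9b +295.082ms=3/5b
17) 4721.311ms=48/5b +295.082ms=3/5b
18) 5016.393ms=51/5b +295.082ms=3/5b
19) 5311.475ms=54/5b +295.082ms=3/5b
20) 5606.557ms=57/5b +295.082ms=3/5b
Σ=12b of 12 (122bpm 3/8) — PASS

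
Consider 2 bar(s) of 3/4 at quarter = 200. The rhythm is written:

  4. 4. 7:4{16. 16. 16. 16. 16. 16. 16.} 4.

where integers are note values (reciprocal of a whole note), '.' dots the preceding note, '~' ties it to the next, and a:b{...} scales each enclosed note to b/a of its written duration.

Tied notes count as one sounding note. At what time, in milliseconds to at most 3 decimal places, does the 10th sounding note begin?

note 10 onset = 9/2b = 1350.0ms

1. 0.0ms @ 0 + 450.0ms (3/2)
2. 450.0ms @ 3/2 + 450.0ms (3/2)
3. 900.0ms @ 3 + 64.286ms (3/14)
4. 964.286ms @ 45/14 + 64.286ms (3/14)
5. 1028.571ms @ 24/7 + 64.286ms (3/14)
6. 1092.857ms @ 51/14 + 64.286ms (3/14)
7. 1157.143ms @ 27/7 + 64.286ms (3/14)
8. 1221.429ms @ 57/14 + 64.286ms (3/14)
9. 1285.714ms @ 30/7 + 64.286ms (3/14)
10. 1350.0ms @ 9/2 + 450.0ms (3/2)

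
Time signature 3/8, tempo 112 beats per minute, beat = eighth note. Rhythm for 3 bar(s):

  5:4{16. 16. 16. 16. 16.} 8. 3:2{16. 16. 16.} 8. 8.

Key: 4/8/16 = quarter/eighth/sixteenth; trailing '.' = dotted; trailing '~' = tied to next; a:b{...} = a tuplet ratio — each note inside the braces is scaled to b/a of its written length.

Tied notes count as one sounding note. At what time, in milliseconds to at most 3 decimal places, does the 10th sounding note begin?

note 10 onset = 6b = 3214.286ms

1. 0.0ms @ 0 + 321.429ms (3/5)
2. 321.429ms @ 3/5 + 321.429ms (3/5)
3. 642.857ms @ 6/5 + 321.429ms (3/5)
4. 964.286ms @ 9/5 + 321.429ms (3/5)
5. 1285.714ms @ 12/5 + 321.429ms (3/5)
6. 1607.143ms @ 3 + 803.571ms (3/2)
7. 2410.714ms @ 9/2 + 267.857ms (1/2)
8. 2678.571ms @ 5 + 267.857ms (1/2)
9. 2946.429ms @ 11/2 + 267.857ms (1/2)
10. 3214.286ms @ 6 + 803.571ms (3/2)
11. 4017.857ms @ 15/2 + 803.571ms (3/2)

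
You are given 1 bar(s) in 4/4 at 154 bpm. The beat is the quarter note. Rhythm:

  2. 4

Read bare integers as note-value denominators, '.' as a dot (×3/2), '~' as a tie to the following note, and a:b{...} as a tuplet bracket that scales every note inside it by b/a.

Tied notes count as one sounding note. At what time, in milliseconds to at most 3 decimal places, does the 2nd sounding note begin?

note 2 onset = 3b = 1168.831ms

1. 0.0ms @ 0 + 1168.831ms (3)
2. 1168.831ms @ 3 + 389.61ms (1)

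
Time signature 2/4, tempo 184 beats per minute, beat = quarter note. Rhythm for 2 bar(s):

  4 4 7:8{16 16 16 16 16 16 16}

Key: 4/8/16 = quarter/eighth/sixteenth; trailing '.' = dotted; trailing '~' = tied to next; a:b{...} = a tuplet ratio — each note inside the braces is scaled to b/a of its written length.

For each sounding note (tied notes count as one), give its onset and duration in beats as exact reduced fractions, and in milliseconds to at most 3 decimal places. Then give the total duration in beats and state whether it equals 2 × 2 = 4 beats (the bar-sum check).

1) 0.0ms=0b +326.087ms=1b
2) 326.087ms=1b +326.087ms=1b
3) 652.174ms=2b +93.168ms=2/7b
4) 745.342ms=16/7b +93.168ms=2/7b
5) 838.509ms=18/7b +93.168ms=2/7b
6) 931.677ms=20/7b +93.168ms=2/7b
7) 1024.845ms=22/7b +93.168ms=2/7b
8) 1118.012ms=24/7b +93.168ms=2/7b
9) 1211.18ms=26/7b +93.168ms=2/7b
Σ=4b of 4 (184bpm 2/4) — PASS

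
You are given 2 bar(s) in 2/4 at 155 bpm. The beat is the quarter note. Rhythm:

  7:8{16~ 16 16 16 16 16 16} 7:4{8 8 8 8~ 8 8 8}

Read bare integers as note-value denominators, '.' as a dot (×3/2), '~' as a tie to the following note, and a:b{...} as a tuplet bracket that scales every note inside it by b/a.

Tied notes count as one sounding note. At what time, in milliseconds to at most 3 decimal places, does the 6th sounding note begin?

1. 0.0ms @ 0 + 221.198ms (4/7)
2. 221.198ms @ 4/7 + 110.599ms (2/7)
3. 331.797ms @ 6/7 + 110.599ms (2/7)
4. 442.396ms @ 8/7 + 110.599ms (2/7)
5. 552.995ms @ 10/7 + 110.599ms (2/7)
6. 663.594ms @ 12/7 + 110.599ms (2/7)
7. 774.194ms @ 2 + 110.599ms (2/7)
8. 884.793ms @ 16/7 + 110.599ms (2/7)
9. 995.392ms @ 18/7 + 110.599ms (2/7)
10. 1105.991ms @ 20/7 + 221.198ms (4/7)
11. 1327.189ms @ 24/7 + 110.599ms (2/7)
12. 1437.788ms @ 26/7 + 110.599ms (2/7)

note 6 onset = 12/7b = 663.594ms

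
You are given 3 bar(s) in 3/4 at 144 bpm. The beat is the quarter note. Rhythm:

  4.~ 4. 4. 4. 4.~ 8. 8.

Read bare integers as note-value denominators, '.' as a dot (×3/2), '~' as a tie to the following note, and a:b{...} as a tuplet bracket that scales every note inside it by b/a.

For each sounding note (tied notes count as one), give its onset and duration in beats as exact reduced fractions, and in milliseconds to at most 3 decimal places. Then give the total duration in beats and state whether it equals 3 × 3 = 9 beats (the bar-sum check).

1) 0.0ms=0b +1250.0ms=3b
2) 1250.0ms=3b +625.0ms=3/2b
3) 1875.0ms=9/2b +625.0ms=3/2b
4) 2500.0ms=6b +937.5ms=9/4b
5) 3437.5ms=33/4b +312.5ms=3/4b
Σ=9b of 9 (144bpm 3/4) — PASS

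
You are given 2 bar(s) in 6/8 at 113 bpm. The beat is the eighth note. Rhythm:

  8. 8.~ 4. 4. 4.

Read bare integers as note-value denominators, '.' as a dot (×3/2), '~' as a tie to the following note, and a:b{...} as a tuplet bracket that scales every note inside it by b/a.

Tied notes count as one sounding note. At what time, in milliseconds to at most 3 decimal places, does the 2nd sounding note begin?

1. 0.0ms @ 0 + 796.46ms (3/2)
2. 796.46ms @ 3/2 + 2389.381ms (9/2)
3. 3185.841ms @ 6 + 1592.92ms (3)
4. 4778.761ms @ 9 + 1592.92ms (3)

note 2 onset = 3/2b = 796.46ms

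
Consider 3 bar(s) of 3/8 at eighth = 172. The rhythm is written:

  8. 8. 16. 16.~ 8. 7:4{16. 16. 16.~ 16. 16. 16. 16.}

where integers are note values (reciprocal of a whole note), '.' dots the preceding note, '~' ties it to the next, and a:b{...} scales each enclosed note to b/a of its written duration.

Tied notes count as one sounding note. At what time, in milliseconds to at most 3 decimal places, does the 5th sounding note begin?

note 5 onset = 6b = 2093.023ms

1. 0.0ms @ 0 + 523.256ms (3/2)
2. 523.256ms @ 3/2 + 523.256ms (3/2)
3. 1046.512ms @ 3 + 261.628ms (3/4)
4. 1308.14ms @ 15/4 + 784.884ms (9/4)
5. 2093.023ms @ 6 + 149.502ms (3/7)
6. 2242.525ms @ 45/7 + 149.502ms (3/7)
7. 2392.027ms @ 48/7 + 299.003ms (6/7)
8. 2691.03ms @ 54/7 + 149.502ms (3/7)
9. 2840.532ms @ 57/7 + 149.502ms (3/7)
10. 2990.033ms @ 60/7 + 149.502ms (3/7)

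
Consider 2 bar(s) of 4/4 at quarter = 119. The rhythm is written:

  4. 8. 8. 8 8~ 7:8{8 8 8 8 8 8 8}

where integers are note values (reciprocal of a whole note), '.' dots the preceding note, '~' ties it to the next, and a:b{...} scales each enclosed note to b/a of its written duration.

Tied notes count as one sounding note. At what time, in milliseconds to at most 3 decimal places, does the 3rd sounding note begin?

note 3 onset = 9/4b = 1134.454ms

1. 0.0ms @ 0 + 756.303ms (3/2)
2. 756.303ms @ 3/2 + 378.151ms (3/4)
3. 1134.454ms @ 9/4 + 378.151ms (3/4)
4. 1512.605ms @ 3 + 252.101ms (1/2)
5. 1764.706ms @ 7/2 + 540.216ms (15/14)
6. 2304.922ms @ 32/7 + 288.115ms (4/7)
7. 2593.037ms @ 36/7 + 288.115ms (4/7)
8. 2881.152ms @ 40/7 + 288.115ms (4/7)
9. 3169.268ms @ 44/7 + 288.115ms (4/7)
10. 3457.383ms @ 48/7 + 288.115ms (4/7)
11. 3745.498ms @ 52/7 + 288.115ms (4/7)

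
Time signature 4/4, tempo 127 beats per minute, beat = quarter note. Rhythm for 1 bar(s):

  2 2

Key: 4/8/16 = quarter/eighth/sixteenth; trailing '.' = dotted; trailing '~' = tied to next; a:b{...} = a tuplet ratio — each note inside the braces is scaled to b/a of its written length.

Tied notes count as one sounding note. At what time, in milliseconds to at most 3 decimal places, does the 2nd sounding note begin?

1. 0.0ms @ 0 + 944.882ms (2)
2. 944.882ms @ 2 + 944.882ms (2)

note 2 onset = 2b = 944.882ms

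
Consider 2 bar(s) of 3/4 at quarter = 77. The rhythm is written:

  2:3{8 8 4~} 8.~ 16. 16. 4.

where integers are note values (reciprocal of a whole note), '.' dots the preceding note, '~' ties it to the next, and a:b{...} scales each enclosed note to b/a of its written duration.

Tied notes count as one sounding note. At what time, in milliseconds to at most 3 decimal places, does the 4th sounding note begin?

1. 0.0ms @ 0 + 584.416ms (3/4)
2. 584.416ms @ 3/4 + 584.416ms (3/4)
3. 1168.831ms @ 3/2 + 2045.455ms (21/8)
4. 3214.286ms @ 33/8 + 292.208ms (3/8)
5. 3506.494ms @ 9/2 + 1168.831ms (3/2)

note 4 onset = 33/8b = 3214.286ms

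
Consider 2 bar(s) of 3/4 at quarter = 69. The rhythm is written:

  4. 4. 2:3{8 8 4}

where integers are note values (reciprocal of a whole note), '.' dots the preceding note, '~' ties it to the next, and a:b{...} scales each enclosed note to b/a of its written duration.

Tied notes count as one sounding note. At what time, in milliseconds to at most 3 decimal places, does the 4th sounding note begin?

note 4 onset = 15/4b = 3260.87ms

1. 0.0ms @ 0 + 1304.348ms (3/2)
2. 1304.348ms @ 3/2 + 1304.348ms (3/2)
3. 2608.696ms @ 3 + 652.174ms (3/4)
4. 3260.87ms @ 15/4 + 652.174ms (3/4)
5. 3913.043ms @ 9/2 + 1304.348ms (3/2)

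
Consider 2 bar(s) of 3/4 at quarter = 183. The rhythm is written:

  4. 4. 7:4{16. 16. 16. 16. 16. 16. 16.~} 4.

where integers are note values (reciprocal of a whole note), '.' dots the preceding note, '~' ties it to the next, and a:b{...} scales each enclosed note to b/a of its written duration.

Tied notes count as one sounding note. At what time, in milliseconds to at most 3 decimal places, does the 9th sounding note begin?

note 9 onset = 30/7b = 1405.152ms

1. 0.0ms @ 0 + 491.803ms (3/2)
2. 491.803ms @ 3/2 + 491.803ms (3/2)
3. 983.607ms @ 3 + 70.258ms (3/14)
4. 1053.864ms @ 45/14 + 70.258ms (3/14)
5. 1124.122ms @ 24/7 + 70.258ms (3/14)
6. 1194.379ms @ 51/14 + 70.258ms (3/14)
7. 1264.637ms @ 27/7 + 70.258ms (3/14)
8. 1334.895ms @ 57/14 + 70.258ms (3/14)
9. 1405.152ms @ 30/7 + 562.061ms (12/7)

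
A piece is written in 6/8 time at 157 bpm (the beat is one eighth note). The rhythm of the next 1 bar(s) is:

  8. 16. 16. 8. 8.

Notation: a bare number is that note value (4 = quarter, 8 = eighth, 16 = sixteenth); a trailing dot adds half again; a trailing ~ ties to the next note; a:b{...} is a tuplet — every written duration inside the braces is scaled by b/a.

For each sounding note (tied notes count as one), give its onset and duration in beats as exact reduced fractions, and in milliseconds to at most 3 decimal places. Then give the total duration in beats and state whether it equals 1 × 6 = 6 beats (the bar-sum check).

1) 0.0ms=0b +573.248ms=3/2b
2) 573.248ms=3/2b +286.624ms=3/4b
3) 859.873ms=9/4b +286.624ms=3/4b
4) 1146.497ms=3b +573.248ms=3/2b
5) 1719.745ms=9/2b +573.248ms=3/2b
Σ=6b of 6 (157bpm 6/8) — PASS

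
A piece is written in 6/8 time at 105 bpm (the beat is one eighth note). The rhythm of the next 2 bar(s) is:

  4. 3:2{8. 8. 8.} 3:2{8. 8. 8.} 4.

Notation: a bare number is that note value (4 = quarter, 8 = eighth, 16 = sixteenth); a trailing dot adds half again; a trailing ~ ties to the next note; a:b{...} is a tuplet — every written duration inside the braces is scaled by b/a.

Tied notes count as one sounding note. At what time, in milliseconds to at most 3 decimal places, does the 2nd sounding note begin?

1. 0.0ms @ 0 + 1714.286ms (3)
2. 1714.286ms @ 3 + 571.429ms (1)
3. 2285.714ms @ 4 + 571.429ms (1)
4. 2857.143ms @ 5 + 571.429ms (1)
5. 3428.571ms @ 6 + 571.429ms (1)
6. 4000.0ms @ 7 + 571.429ms (1)
7. 4571.429ms @ 8 + 571.429ms (1)
8. 5142.857ms @ 9 + 1714.286ms (3)

note 2 onset = 3b = 1714.286ms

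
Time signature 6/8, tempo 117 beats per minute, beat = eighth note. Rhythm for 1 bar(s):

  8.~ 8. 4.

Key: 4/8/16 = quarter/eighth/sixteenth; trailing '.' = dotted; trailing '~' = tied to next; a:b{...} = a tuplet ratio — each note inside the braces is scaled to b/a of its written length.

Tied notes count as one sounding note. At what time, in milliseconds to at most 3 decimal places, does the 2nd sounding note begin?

note 2 onset = 3b = 1538.462ms

1. 0.0ms @ 0 + 1538.462ms (3)
2. 1538.462ms @ 3 + 1538.462ms (3)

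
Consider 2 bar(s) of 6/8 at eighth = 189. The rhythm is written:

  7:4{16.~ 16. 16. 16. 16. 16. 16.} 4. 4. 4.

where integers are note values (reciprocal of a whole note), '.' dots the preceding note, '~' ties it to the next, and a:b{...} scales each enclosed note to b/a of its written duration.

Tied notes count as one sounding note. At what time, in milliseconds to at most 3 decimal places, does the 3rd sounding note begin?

1. 0.0ms @ 0 + 272.109ms (6/7)
2. 272.109ms @ 6/7 + 136.054ms (3/7)
3. 408.163ms @ 9/7 + 136.054ms (3/7)
4. 544.218ms @ 12/7 + 136.054ms (3/7)
5. 680.272ms @ 15/7 + 136.054ms (3/7)
6. 816.327ms @ 18/7 + 136.054ms (3/7)
7. 952.381ms @ 3 + 952.381ms (3)
8. 1904.762ms @ 6 + 952.381ms (3)
9. 2857.143ms @ 9 + 952.381ms (3)

note 3 onset = 9/7b = 408.163ms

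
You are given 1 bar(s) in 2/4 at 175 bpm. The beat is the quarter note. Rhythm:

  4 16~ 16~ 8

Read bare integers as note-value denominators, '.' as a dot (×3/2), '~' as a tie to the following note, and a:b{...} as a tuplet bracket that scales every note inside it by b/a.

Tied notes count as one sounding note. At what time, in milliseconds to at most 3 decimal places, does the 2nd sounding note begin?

1. 0.0ms @ 0 + 342.857ms (1)
2. 342.857ms @ 1 + 342.857ms (1)

note 2 onset = 1b = 342.857ms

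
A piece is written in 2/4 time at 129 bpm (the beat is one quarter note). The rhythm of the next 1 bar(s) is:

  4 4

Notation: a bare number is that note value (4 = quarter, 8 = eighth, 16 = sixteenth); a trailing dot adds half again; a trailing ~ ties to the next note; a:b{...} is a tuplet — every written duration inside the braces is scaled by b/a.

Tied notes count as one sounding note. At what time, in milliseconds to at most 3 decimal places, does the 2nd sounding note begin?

1. 0.0ms @ 0 + 465.116ms (1)
2. 465.116ms @ 1 + 465.116ms (1)

note 2 onset = 1b = 465.116ms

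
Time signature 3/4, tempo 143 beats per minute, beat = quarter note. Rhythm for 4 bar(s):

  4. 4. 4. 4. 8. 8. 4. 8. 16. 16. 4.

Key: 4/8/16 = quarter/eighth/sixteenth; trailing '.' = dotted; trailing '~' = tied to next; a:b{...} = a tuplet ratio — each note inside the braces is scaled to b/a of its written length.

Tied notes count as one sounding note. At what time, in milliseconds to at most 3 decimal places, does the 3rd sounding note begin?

note 3 onset = 3b = 1258.741ms

1. 0.0ms @ 0 + 629.371ms (3/2)
2. 629.371ms @ 3/2 + 629.371ms (3/2)
3. 1258.741ms @ 3 + 629.371ms (3/2)
4. 1888.112ms @ 9/2 + 629.371ms (3/2)
5. 2517.483ms @ 6 + 314.685ms (3/4)
6. 2832.168ms @ 27/4 + 314.685ms (3/4)
7. 3146.853ms @ 15/2 + 629.371ms (3/2)
8. 3776.224ms @ 9 + 314.685ms (3/4)
9. 4090.909ms @ 39/4 + 157.343ms (3/8)
10. 4248.252ms @ 81/8 + 157.343ms (3/8)
11. 4405.594ms @ 21/2 + 629.371ms (3/2)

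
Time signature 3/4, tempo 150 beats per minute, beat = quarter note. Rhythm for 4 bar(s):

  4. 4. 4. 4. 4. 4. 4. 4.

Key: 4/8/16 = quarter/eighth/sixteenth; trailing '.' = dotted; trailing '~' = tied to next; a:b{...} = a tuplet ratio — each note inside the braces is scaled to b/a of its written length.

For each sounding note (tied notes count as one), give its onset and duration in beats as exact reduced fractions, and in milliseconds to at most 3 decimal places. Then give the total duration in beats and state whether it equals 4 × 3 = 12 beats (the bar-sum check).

1) 0.0ms=0b +600.0ms=3/2b
2) 600.0ms=3/2b +600.0ms=3/2b
3) 1200.0ms=3b +600.0ms=3/2b
4) 1800.0ms=9/2b +600.0ms=3/2b
5) 2400.0ms=6b +600.0ms=3/2b
6) 3000.0ms=15/2b +600.0ms=3/2b
7) 3600.0ms=9b +600.0ms=3/2b
8) 4200.0ms=21/2b +600.0ms=3/2b
Σ=12b of 12 (150bpm 3/4) — PASS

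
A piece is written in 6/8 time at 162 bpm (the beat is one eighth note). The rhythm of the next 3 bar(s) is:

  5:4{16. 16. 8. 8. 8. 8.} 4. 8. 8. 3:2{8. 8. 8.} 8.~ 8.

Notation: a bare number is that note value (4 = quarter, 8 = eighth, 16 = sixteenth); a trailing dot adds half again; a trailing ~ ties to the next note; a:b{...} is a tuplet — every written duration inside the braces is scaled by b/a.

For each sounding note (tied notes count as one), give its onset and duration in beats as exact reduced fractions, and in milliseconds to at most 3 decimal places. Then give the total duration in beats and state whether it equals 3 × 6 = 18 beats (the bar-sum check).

1) 0.0ms=0b +222.222ms=3/5b
2) 222.222ms=3/5b +222.222ms=3/5b
3) 444.444ms=6/5b +444.444ms=6/5b
4) 888.889ms=12/5b +444.444ms=6/5b
5) 1333.333ms=18/5b +444.444ms=6/5b
6) 1777.778ms=24/5b +444.444ms=6/5b
7) 2222.222ms=6b +1111.111ms=3b
8) 3333.333ms=9b +555.556ms=3/2b
9) 3888.889ms=21/2b +555.556ms=3/2b
10) 4444.444ms=12b +370.37ms=1b
11) 4814.815ms=13b +370.37ms=1b
12) 5185.185ms=14b +370.37ms=1b
13) 5555.556ms=15b +1111.111ms=3b
Σ=18b of 18 (162bpm 6/8) — PASS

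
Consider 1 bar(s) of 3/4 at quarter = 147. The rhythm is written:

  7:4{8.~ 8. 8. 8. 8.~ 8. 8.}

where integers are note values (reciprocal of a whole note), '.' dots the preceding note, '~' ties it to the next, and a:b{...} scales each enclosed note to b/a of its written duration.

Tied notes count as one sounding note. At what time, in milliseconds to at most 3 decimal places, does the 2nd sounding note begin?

note 2 onset = 6/7b = 349.854ms

1. 0.0ms @ 0 + 349.854ms (6/7)
2. 349.854ms @ 6/7 + 174.927ms (3/7)
3. 524.781ms @ 9/7 + 174.927ms (3/7)
4. 699.708ms @ 12/7 + 349.854ms (6/7)
5. 1049.563ms @ 18/7 + 174.927ms (3/7)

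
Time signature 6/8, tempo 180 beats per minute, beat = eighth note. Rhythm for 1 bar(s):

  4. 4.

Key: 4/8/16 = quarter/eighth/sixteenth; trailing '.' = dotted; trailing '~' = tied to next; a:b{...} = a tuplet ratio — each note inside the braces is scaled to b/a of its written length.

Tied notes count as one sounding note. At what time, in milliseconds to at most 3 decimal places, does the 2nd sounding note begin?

note 2 onset = 3b = 1000.0ms

1. 0.0ms @ 0 + 1000.0ms (3)
2. 1000.0ms @ 3 + 1000.0ms (3)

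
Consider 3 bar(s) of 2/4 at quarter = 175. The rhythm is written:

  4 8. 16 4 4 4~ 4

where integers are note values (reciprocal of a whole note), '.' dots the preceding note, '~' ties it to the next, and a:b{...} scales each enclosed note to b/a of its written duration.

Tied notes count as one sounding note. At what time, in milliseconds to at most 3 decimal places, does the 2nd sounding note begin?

note 2 onset = 1b = 342.857ms

1. 0.0ms @ 0 + 342.857ms (1)
2. 342.857ms @ 1 + 257.143ms (3/4)
3. 600.0ms @ 7/4 + 85.714ms (1/4)
4. 685.714ms @ 2 + 342.857ms (1)
5. 1028.571ms @ 3 + 342.857ms (1)
6. 1371.429ms @ 4 + 685.714ms (2)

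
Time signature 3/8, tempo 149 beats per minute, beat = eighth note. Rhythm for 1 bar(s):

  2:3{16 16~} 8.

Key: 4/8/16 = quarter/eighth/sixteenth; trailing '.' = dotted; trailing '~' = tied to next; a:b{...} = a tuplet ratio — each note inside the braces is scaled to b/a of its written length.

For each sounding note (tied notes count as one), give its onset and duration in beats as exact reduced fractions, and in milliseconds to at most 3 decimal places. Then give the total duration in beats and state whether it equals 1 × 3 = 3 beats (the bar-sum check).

1) 0.0ms=0b +302.013ms=3/4b
2) 302.013ms=3/4b +906.04ms=9/4b
Σ=3b of 3 (149bpm 3/8) — PASS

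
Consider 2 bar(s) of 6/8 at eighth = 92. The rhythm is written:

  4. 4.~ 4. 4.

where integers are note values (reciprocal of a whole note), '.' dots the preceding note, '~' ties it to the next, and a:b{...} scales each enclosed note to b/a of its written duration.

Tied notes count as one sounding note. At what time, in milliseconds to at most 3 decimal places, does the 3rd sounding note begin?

1. 0.0ms @ 0 + 1956.522ms (3)
2. 1956.522ms @ 3 + 3913.043ms (6)
3. 5869.565ms @ 9 + 1956.522ms (3)

note 3 onset = 9b = 5869.565ms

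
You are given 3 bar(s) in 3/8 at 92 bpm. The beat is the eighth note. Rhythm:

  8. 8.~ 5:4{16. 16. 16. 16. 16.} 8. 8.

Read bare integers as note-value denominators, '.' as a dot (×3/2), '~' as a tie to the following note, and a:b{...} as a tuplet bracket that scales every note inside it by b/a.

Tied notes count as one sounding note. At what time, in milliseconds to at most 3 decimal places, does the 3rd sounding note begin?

note 3 onset = 18/5b = 2347.826ms

1. 0.0ms @ 0 + 978.261ms (3/2)
2. 978.261ms @ 3/2 + 1369.565ms (21/10)
3. 2347.826ms @ 18/5 + 391.304ms (3/5)
4. 2739.13ms @ 21/5 + 391.304ms (3/5)
5. 3130.435ms @ 24/5 + 391.304ms (3/5)
6. 3521.739ms @ 27/5 + 391.304ms (3/5)
7. 3913.043ms @ 6 + 978.261ms (3/2)
8. 4891.304ms @ 15/2 + 978.261ms (3/2)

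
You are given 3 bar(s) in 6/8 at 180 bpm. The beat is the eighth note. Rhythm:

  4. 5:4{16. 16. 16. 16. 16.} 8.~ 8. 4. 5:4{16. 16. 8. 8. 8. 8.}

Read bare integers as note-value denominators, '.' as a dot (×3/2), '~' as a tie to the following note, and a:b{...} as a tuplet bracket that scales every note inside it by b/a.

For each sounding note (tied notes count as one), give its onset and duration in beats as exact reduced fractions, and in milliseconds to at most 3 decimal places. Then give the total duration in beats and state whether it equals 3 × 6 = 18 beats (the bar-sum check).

1) 0.0ms=0b +1000.0ms=3b
2) 1000.0ms=3b +200.0ms=3/5b
3) 1200.0ms=18/5b +200.0ms=3/5b
4) 1400.0ms=21/5b +200.0ms=3/5b
5) 1600.0ms=24/5b +200.0ms=3/5b
6) 1800.0ms=27/5b +200.0ms=3/5b
7) 2000.0ms=6b +1000.0ms=3b
8) 3000.0ms=9b +1000.0ms=3b
9) 4000.0ms=12b +200.0ms=3/5b
10) 4200.0ms=63/5b +200.0ms=3/5b
11) 4400.0ms=66/5b +400.0ms=6/5b
12) 4800.0ms=72/5b +400.0ms=6/5b
13) 5200.0ms=78/5b +400.0ms=6/5b
14) 5600.0ms=84/5b +400.0ms=6/5b
Σ=18b of 18 (180bpm 6/8) — PASS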